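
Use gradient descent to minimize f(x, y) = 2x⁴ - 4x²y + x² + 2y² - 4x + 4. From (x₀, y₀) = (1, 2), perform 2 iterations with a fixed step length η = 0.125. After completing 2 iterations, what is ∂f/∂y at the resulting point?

-122.7431640625

∇f = (8x³ - 8xy + 2x - 4, -4x² + 4y)
(x₁, y₁) = (1, 2) − 0.125·(-10, 4) = (2.25, 1.5)
(x₂, y₂) = (2.25, 1.5) − 0.125·(64.625, -14.25) = (-5.828125, 3.28125)
∂f/∂y at (-5.828125, 3.28125) = -122.7431640625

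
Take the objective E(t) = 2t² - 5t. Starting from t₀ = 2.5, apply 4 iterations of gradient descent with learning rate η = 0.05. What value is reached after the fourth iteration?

E′(t) = 4t - 5
Step 1: E′(2.5) = 5; t₁ = 2.5 − 0.05·5 = 2.25
Step 2: E′(2.25) = 4; t₂ = 2.25 − 0.05·4 = 2.05
Step 3: E′(2.05) = 3.2; t₃ = 2.05 − 0.05·3.2 = 1.89
Step 4: E′(1.89) = 2.56; t₄ = 1.89 − 0.05·2.56 = 1.762

1.762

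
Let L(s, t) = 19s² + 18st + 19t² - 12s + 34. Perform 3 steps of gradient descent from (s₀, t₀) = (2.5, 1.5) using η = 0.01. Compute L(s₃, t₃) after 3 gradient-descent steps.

33.222785601536

∇L = (38s + 18t - 12, 18s + 38t)
(s₁, t₁) = (2.5, 1.5) − 0.01·(110, 102) = (1.4, 0.48)
(s₂, t₂) = (1.4, 0.48) − 0.01·(49.84, 43.44) = (0.9016, 0.0456)
(s₃, t₃) = (0.9016, 0.0456) − 0.01·(23.0816, 17.9616) = (0.670784, -0.134016)
L(0.670784, -0.134016) = 33.222785601536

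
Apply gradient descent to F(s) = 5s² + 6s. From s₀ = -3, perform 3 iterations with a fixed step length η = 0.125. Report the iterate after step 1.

0

F′(s) = 10s + 6
s₁ = -3 − 0.125·(-24) = 0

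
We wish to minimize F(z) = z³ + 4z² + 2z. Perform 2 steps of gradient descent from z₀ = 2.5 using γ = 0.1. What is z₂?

-1.2591875

F′(z) = 3z² + 8z + 2
z₁ = 2.5 − 0.1·40.75 = -1.575
z₂ = -1.575 − 0.1·(-3.158125) = -1.2591875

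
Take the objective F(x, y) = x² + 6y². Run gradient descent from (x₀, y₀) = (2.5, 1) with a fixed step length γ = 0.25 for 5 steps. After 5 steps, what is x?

0.078125

∇F = (2x, 12y)
Step 1: at (2.5, 1), ∇F = (5, 12) → (2.5, 1) − 0.25·(5, 12) = (1.25, -2)
Step 2: at (1.25, -2), ∇F = (2.5, -24) → (1.25, -2) − 0.25·(2.5, -24) = (0.625, 4)
Step 3: at (0.625, 4), ∇F = (1.25, 48) → (0.625, 4) − 0.25·(1.25, 48) = (0.3125, -8)
Step 4: at (0.3125, -8), ∇F = (0.625, -96) → (0.3125, -8) − 0.25·(0.625, -96) = (0.15625, 16)
Step 5: at (0.15625, 16), ∇F = (0.3125, 192) → (0.15625, 16) − 0.25·(0.3125, 192) = (0.078125, -32)
x = 0.078125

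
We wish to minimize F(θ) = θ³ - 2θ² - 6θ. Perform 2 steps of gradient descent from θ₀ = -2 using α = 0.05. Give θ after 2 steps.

F′(θ) = 3θ² - 4θ - 6
Step 1: F′(-2) = 14; θ₁ = -2 − 0.05·14 = -2.7
Step 2: F′(-2.7) = 26.67; θ₂ = -2.7 − 0.05·26.67 = -4.0335

-4.0335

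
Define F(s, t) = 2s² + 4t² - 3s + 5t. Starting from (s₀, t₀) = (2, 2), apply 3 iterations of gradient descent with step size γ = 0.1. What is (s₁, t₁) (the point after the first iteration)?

∇F = (4s - 3, 8t + 5)
Step 1: at (2, 2), ∇F = (5, 21) → (2, 2) − 0.1·(5, 21) = (1.5, -0.1)

(1.5, -0.1)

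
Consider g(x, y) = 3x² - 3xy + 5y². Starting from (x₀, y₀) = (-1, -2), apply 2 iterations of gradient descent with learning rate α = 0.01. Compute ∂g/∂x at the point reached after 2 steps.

-0.9384

∇g = (6x - 3y, -3x + 10y)
Step 1: at (-1, -2), ∇g = (0, -17) → (-1, -2) − 0.01·(0, -17) = (-1, -1.83)
Step 2: at (-1, -1.83), ∇g = (-0.51, -15.3) → (-1, -1.83) − 0.01·(-0.51, -15.3) = (-0.9949, -1.677)
∂g/∂x at (-0.9949, -1.677) = -0.9384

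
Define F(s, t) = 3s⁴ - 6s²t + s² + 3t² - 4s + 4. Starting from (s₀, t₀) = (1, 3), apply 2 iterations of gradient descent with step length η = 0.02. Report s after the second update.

∇F = (12s³ - 12st + 2s - 4, -6s² + 6t)
(s₁, t₁) = (1, 3) − 0.02·(-26, 12) = (1.52, 2.76)
(s₂, t₂) = (1.52, 2.76) − 0.02·(-9.160704, 2.6976) = (1.70321408, 2.706048)
s = 1.70321408

1.70321408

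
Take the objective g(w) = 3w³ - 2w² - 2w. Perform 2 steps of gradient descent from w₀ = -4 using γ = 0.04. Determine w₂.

g′(w) = 9w² - 4w - 2
Step 1: g′(-4) = 158; w₁ = -4 − 0.04·158 = -10.32
Step 2: g′(-10.32) = 997.8016; w₂ = -10.32 − 0.04·997.8016 = -50.232064

-50.232064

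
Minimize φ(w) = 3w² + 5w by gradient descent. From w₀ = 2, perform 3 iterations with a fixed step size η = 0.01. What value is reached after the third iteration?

1.519988

φ′(w) = 6w + 5
Step 1: φ′(2) = 17; w₁ = 2 − 0.01·17 = 1.83
Step 2: φ′(1.83) = 15.98; w₂ = 1.83 − 0.01·15.98 = 1.6702
Step 3: φ′(1.6702) = 15.0212; w₃ = 1.6702 − 0.01·15.0212 = 1.519988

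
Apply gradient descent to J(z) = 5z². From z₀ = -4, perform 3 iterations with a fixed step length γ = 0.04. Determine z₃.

-0.864

J′(z) = 10z
Step 1: J′(-4) = -40; z₁ = -4 − 0.04·(-40) = -2.4
Step 2: J′(-2.4) = -24; z₂ = -2.4 − 0.04·(-24) = -1.44
Step 3: J′(-1.44) = -14.4; z₃ = -1.44 − 0.04·(-14.4) = -0.864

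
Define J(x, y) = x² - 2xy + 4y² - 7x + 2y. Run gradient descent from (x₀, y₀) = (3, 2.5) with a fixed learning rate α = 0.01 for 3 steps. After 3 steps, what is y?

∇J = (2x - 2y - 7, -2x + 8y + 2)
(x₁, y₁) = (3, 2.5) − 0.01·(-6, 16) = (3.06, 2.34)
(x₂, y₂) = (3.06, 2.34) − 0.01·(-5.56, 14.6) = (3.1156, 2.194)
(x₃, y₃) = (3.1156, 2.194) − 0.01·(-5.1568, 13.3208) = (3.167168, 2.060792)
y = 2.060792

2.060792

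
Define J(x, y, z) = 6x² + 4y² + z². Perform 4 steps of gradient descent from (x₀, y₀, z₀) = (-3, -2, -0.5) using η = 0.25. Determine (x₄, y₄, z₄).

(-48, -2, -0.03125)

∇J = (12x, 8y, 2z)
Step 1: at (-3, -2, -0.5), ∇J = (-36, -16, -1) → (-3, -2, -0.5) − 0.25·(-36, -16, -1) = (6, 2, -0.25)
Step 2: at (6, 2, -0.25), ∇J = (72, 16, -0.5) → (6, 2, -0.25) − 0.25·(72, 16, -0.5) = (-12, -2, -0.125)
Step 3: at (-12, -2, -0.125), ∇J = (-144, -16, -0.25) → (-12, -2, -0.125) − 0.25·(-144, -16, -0.25) = (24, 2, -0.0625)
Step 4: at (24, 2, -0.0625), ∇J = (288, 16, -0.125) → (24, 2, -0.0625) − 0.25·(288, 16, -0.125) = (-48, -2, -0.03125)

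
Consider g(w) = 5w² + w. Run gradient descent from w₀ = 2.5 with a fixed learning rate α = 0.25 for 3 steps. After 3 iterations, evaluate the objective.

384.953125

g′(w) = 10w + 1
w₁ = 2.5 − 0.25·26 = -4
w₂ = -4 − 0.25·(-39) = 5.75
w₃ = 5.75 − 0.25·58.5 = -8.875
g(-8.875) = 384.953125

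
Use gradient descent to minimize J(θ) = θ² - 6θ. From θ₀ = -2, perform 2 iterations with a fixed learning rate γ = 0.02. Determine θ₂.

J′(θ) = 2θ - 6
θ₁ = -2 − 0.02·(-10) = -1.8
θ₂ = -1.8 − 0.02·(-9.6) = -1.608

-1.608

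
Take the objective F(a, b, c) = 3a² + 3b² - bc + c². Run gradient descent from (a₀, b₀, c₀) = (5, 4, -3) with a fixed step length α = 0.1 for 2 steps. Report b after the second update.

∇F = (6a, 6b - c, -b + 2c)
(a₁, b₁, c₁) = (5, 4, -3) − 0.1·(30, 27, -10) = (2, 1.3, -2)
(a₂, b₂, c₂) = (2, 1.3, -2) − 0.1·(12, 9.8, -5.3) = (0.8, 0.32, -1.47)
b = 0.32

0.32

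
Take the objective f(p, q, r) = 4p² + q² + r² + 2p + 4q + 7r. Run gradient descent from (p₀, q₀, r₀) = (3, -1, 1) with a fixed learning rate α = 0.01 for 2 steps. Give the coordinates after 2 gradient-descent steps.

(2.5008, -1.0396, 0.8218)

∇f = (8p + 2, 2q + 4, 2r + 7)
(p₁, q₁, r₁) = (3, -1, 1) − 0.01·(26, 2, 9) = (2.74, -1.02, 0.91)
(p₂, q₂, r₂) = (2.74, -1.02, 0.91) − 0.01·(23.92, 1.96, 8.82) = (2.5008, -1.0396, 0.8218)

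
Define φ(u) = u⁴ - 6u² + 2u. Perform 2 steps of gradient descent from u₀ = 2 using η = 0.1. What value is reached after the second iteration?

1.6

φ′(u) = 4u³ - 12u + 2
u₁ = 2 − 0.1·10 = 1
u₂ = 1 − 0.1·(-6) = 1.6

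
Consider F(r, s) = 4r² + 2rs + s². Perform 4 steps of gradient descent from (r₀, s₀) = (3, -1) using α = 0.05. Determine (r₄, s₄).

(0.6567, -1.2304)

∇F = (8r + 2s, 2r + 2s)
(r₁, s₁) = (3, -1) − 0.05·(22, 4) = (1.9, -1.2)
(r₂, s₂) = (1.9, -1.2) − 0.05·(12.8, 1.4) = (1.26, -1.27)
(r₃, s₃) = (1.26, -1.27) − 0.05·(7.54, -0.02) = (0.883, -1.269)
(r₄, s₄) = (0.883, -1.269) − 0.05·(4.526, -0.772) = (0.6567, -1.2304)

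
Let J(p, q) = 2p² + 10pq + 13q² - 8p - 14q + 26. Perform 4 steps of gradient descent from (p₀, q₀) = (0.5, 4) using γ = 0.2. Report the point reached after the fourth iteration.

(746.0936, 1927.136)

∇J = (4p + 10q - 8, 10p + 26q - 14)
Step 1: at (0.5, 4), ∇J = (34, 95) → (0.5, 4) − 0.2·(34, 95) = (-6.3, -15)
Step 2: at (-6.3, -15), ∇J = (-183.2, -467) → (-6.3, -15) − 0.2·(-183.2, -467) = (30.34, 78.4)
Step 3: at (30.34, 78.4), ∇J = (897.36, 2327.8) → (30.34, 78.4) − 0.2·(897.36, 2327.8) = (-149.132, -387.16)
Step 4: at (-149.132, -387.16), ∇J = (-4476.128, -11571.48) → (-149.132, -387.16) − 0.2·(-4476.128, -11571.48) = (746.0936, 1927.136)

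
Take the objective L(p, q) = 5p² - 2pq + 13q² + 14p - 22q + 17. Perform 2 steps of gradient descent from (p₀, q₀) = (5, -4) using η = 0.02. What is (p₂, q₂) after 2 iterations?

∇L = (10p - 2q + 14, -2p + 26q - 22)
Step 1: at (5, -4), ∇L = (72, -136) → (5, -4) − 0.02·(72, -136) = (3.56, -1.28)
Step 2: at (3.56, -1.28), ∇L = (52.16, -62.4) → (3.56, -1.28) − 0.02·(52.16, -62.4) = (2.5168, -0.032)

(2.5168, -0.032)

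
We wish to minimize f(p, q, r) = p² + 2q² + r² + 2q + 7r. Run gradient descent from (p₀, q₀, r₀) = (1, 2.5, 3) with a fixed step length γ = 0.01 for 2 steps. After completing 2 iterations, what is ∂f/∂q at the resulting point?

11.0592

∇f = (2p, 4q + 2, 2r + 7)
(p₁, q₁, r₁) = (1, 2.5, 3) − 0.01·(2, 12, 13) = (0.98, 2.38, 2.87)
(p₂, q₂, r₂) = (0.98, 2.38, 2.87) − 0.01·(1.96, 11.52, 12.74) = (0.9604, 2.2648, 2.7426)
∂f/∂q at (0.9604, 2.2648, 2.7426) = 11.0592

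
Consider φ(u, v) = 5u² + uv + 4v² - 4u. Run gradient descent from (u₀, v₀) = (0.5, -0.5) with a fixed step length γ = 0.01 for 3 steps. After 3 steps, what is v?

∇φ = (10u + v - 4, u + 8v)
(u₁, v₁) = (0.5, -0.5) − 0.01·(0.5, -3.5) = (0.495, -0.465)
(u₂, v₂) = (0.495, -0.465) − 0.01·(0.485, -3.225) = (0.49015, -0.43275)
(u₃, v₃) = (0.49015, -0.43275) − 0.01·(0.46875, -2.97185) = (0.4854625, -0.4030315)
v = -0.4030315

-0.4030315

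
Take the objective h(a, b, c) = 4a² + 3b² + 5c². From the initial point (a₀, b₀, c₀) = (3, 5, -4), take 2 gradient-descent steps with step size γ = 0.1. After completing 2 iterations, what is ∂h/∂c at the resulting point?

∇h = (8a, 6b, 10c)
Step 1: at (3, 5, -4), ∇h = (24, 30, -40) → (3, 5, -4) − 0.1·(24, 30, -40) = (0.6, 2, 0)
Step 2: at (0.6, 2, 0), ∇h = (4.8, 12, 0) → (0.6, 2, 0) − 0.1·(4.8, 12, 0) = (0.12, 0.8, 0)
∂h/∂c at (0.12, 0.8, 0) = 0

0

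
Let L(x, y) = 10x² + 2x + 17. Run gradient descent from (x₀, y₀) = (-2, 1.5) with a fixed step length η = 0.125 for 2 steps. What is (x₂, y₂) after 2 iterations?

(-4.375, 1.5)

∇L = (20x + 2, 0)
Step 1: at (-2, 1.5), ∇L = (-38, 0) → (-2, 1.5) − 0.125·(-38, 0) = (2.75, 1.5)
Step 2: at (2.75, 1.5), ∇L = (57, 0) → (2.75, 1.5) − 0.125·(57, 0) = (-4.375, 1.5)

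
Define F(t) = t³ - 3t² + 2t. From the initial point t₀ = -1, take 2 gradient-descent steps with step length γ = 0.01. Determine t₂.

-1.233563

F′(t) = 3t² - 6t + 2
t₁ = -1 − 0.01·11 = -1.11
t₂ = -1.11 − 0.01·12.3563 = -1.233563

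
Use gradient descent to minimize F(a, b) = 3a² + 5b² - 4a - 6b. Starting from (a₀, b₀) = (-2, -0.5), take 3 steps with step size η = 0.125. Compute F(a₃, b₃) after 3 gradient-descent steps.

∇F = (6a - 4, 10b - 6)
(a₁, b₁) = (-2, -0.5) − 0.125·(-16, -11) = (0, 0.875)
(a₂, b₂) = (0, 0.875) − 0.125·(-4, 2.75) = (0.5, 0.53125)
(a₃, b₃) = (0.5, 0.53125) − 0.125·(-1, -0.6875) = (0.625, 0.6171875)
F(0.625, 0.6171875) = -3.12664794921875

-3.12664794921875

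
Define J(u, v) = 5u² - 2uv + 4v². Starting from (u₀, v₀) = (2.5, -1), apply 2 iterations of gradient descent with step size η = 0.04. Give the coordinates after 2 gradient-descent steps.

∇J = (10u - 2v, -2u + 8v)
Step 1: at (2.5, -1), ∇J = (27, -13) → (2.5, -1) − 0.04·(27, -13) = (1.42, -0.48)
Step 2: at (1.42, -0.48), ∇J = (15.16, -6.68) → (1.42, -0.48) − 0.04·(15.16, -6.68) = (0.8136, -0.2128)

(0.8136, -0.2128)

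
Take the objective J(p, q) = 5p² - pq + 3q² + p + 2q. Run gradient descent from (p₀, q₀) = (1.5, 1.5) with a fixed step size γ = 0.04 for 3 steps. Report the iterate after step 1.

(0.92, 1.12)

∇J = (10p - q + 1, -p + 6q + 2)
Step 1: at (1.5, 1.5), ∇J = (14.5, 9.5) → (1.5, 1.5) − 0.04·(14.5, 9.5) = (0.92, 1.12)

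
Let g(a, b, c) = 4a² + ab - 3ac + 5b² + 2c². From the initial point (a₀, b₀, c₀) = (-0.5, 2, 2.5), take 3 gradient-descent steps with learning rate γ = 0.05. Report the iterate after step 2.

(0.2225, 0.51375, 1.53625)

∇g = (8a + b - 3c, a + 10b, -3a + 4c)
(a₁, b₁, c₁) = (-0.5, 2, 2.5) − 0.05·(-9.5, 19.5, 11.5) = (-0.025, 1.025, 1.925)
(a₂, b₂, c₂) = (-0.025, 1.025, 1.925) − 0.05·(-4.95, 10.225, 7.775) = (0.2225, 0.51375, 1.53625)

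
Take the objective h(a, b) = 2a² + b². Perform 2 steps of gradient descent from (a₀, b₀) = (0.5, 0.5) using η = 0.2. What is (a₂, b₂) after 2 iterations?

(0.02, 0.18)

∇h = (4a, 2b)
Step 1: at (0.5, 0.5), ∇h = (2, 1) → (0.5, 0.5) − 0.2·(2, 1) = (0.1, 0.3)
Step 2: at (0.1, 0.3), ∇h = (0.4, 0.6) → (0.1, 0.3) − 0.2·(0.4, 0.6) = (0.02, 0.18)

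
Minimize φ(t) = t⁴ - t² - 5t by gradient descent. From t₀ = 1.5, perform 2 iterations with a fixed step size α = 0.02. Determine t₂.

1.33075048

φ′(t) = 4t³ - 2t - 5
Step 1: φ′(1.5) = 5.5; t₁ = 1.5 − 0.02·5.5 = 1.39
Step 2: φ′(1.39) = 2.962476; t₂ = 1.39 − 0.02·2.962476 = 1.33075048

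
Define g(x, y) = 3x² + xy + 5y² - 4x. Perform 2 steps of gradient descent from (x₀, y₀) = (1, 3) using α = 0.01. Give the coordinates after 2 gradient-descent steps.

∇g = (6x + y - 4, x + 10y)
Step 1: at (1, 3), ∇g = (5, 31) → (1, 3) − 0.01·(5, 31) = (0.95, 2.69)
Step 2: at (0.95, 2.69), ∇g = (4.39, 27.85) → (0.95, 2.69) − 0.01·(4.39, 27.85) = (0.9061, 2.4115)

(0.9061, 2.4115)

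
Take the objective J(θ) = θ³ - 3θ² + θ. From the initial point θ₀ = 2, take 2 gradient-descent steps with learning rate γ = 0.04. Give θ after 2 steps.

1.929408

J′(θ) = 3θ² - 6θ + 1
θ₁ = 2 − 0.04·1 = 1.96
θ₂ = 1.96 − 0.04·0.7648 = 1.929408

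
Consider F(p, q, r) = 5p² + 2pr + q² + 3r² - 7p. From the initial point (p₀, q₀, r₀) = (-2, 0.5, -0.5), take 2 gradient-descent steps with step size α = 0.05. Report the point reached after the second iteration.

∇F = (10p + 2r - 7, 2q, 2p + 6r)
Step 1: at (-2, 0.5, -0.5), ∇F = (-28, 1, -7) → (-2, 0.5, -0.5) − 0.05·(-28, 1, -7) = (-0.6, 0.45, -0.15)
Step 2: at (-0.6, 0.45, -0.15), ∇F = (-13.3, 0.9, -2.1) → (-0.6, 0.45, -0.15) − 0.05·(-13.3, 0.9, -2.1) = (0.065, 0.405, -0.045)

(0.065, 0.405, -0.045)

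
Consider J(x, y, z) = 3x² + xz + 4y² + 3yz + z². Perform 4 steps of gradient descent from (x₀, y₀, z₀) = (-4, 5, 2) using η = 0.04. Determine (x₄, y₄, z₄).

∇J = (6x + z, 8y + 3z, x + 3y + 2z)
(x₁, y₁, z₁) = (-4, 5, 2) − 0.04·(-22, 46, 15) = (-3.12, 3.16, 1.4)
(x₂, y₂, z₂) = (-3.12, 3.16, 1.4) − 0.04·(-17.32, 29.48, 9.16) = (-2.4272, 1.9808, 1.0336)
(x₃, y₃, z₃) = (-2.4272, 1.9808, 1.0336) − 0.04·(-13.5296, 18.9472, 5.5824) = (-1.886016, 1.222912, 0.810304)
(x₄, y₄, z₄) = (-1.886016, 1.222912, 0.810304) − 0.04·(-10.505792, 12.214208, 3.403328) = (-1.46578432, 0.73434368, 0.67417088)

(-1.46578432, 0.73434368, 0.67417088)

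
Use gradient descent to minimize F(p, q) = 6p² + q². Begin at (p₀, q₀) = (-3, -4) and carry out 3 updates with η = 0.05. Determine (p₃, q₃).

(-0.192, -2.916)

∇F = (12p, 2q)
(p₁, q₁) = (-3, -4) − 0.05·(-36, -8) = (-1.2, -3.6)
(p₂, q₂) = (-1.2, -3.6) − 0.05·(-14.4, -7.2) = (-0.48, -3.24)
(p₃, q₃) = (-0.48, -3.24) − 0.05·(-5.76, -6.48) = (-0.192, -2.916)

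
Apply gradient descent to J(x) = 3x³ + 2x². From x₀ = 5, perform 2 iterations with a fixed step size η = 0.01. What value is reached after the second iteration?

1.862775

J′(x) = 9x² + 4x
x₁ = 5 − 0.01·245 = 2.55
x₂ = 2.55 − 0.01·68.7225 = 1.862775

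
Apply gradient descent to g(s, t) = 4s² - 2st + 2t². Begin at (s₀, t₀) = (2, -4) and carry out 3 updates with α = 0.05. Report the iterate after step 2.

∇g = (8s - 2t, -2s + 4t)
Step 1: at (2, -4), ∇g = (24, -20) → (2, -4) − 0.05·(24, -20) = (0.8, -3)
Step 2: at (0.8, -3), ∇g = (12.4, -13.6) → (0.8, -3) − 0.05·(12.4, -13.6) = (0.18, -2.32)

(0.18, -2.32)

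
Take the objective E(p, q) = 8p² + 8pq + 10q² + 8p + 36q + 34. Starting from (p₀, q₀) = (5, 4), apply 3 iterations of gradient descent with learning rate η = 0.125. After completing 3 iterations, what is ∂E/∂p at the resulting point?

-1437

∇E = (16p + 8q + 8, 8p + 20q + 36)
Step 1: at (5, 4), ∇E = (120, 156) → (5, 4) − 0.125·(120, 156) = (-10, -15.5)
Step 2: at (-10, -15.5), ∇E = (-276, -354) → (-10, -15.5) − 0.125·(-276, -354) = (24.5, 28.75)
Step 3: at (24.5, 28.75), ∇E = (630, 807) → (24.5, 28.75) − 0.125·(630, 807) = (-54.25, -72.125)
∂E/∂p at (-54.25, -72.125) = -1437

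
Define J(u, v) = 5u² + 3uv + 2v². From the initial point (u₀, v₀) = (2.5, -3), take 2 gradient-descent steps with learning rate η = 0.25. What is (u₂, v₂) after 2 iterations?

(3.65625, 1.125)

∇J = (10u + 3v, 3u + 4v)
Step 1: at (2.5, -3), ∇J = (16, -4.5) → (2.5, -3) − 0.25·(16, -4.5) = (-1.5, -1.875)
Step 2: at (-1.5, -1.875), ∇J = (-20.625, -12) → (-1.5, -1.875) − 0.25·(-20.625, -12) = (3.65625, 1.125)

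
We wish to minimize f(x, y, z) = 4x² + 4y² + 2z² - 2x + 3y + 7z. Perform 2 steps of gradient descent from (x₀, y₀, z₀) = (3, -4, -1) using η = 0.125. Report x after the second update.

∇f = (8x - 2, 8y + 3, 4z + 7)
(x₁, y₁, z₁) = (3, -4, -1) − 0.125·(22, -29, 3) = (0.25, -0.375, -1.375)
(x₂, y₂, z₂) = (0.25, -0.375, -1.375) − 0.125·(0, 0, 1.5) = (0.25, -0.375, -1.5625)
x = 0.25

0.25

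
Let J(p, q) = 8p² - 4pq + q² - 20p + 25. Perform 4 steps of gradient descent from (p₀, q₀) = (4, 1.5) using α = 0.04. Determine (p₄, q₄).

(1.86274816, 2.5074112)

∇J = (16p - 4q - 20, -4p + 2q)
Step 1: at (4, 1.5), ∇J = (38, -13) → (4, 1.5) − 0.04·(38, -13) = (2.48, 2.02)
Step 2: at (2.48, 2.02), ∇J = (11.6, -5.88) → (2.48, 2.02) − 0.04·(11.6, -5.88) = (2.016, 2.2552)
Step 3: at (2.016, 2.2552), ∇J = (3.2352, -3.5536) → (2.016, 2.2552) − 0.04·(3.2352, -3.5536) = (1.886592, 2.397344)
Step 4: at (1.886592, 2.397344), ∇J = (0.596096, -2.75168) → (1.886592, 2.397344) − 0.04·(0.596096, -2.75168) = (1.86274816, 2.5074112)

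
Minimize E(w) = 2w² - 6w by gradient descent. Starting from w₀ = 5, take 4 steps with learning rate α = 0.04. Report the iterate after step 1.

4.44

E′(w) = 4w - 6
Step 1: E′(5) = 14; w₁ = 5 − 0.04·14 = 4.44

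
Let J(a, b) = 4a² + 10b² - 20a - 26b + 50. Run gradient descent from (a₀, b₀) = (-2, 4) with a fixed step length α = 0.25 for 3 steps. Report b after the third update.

-171.5

∇J = (8a - 20, 20b - 26)
(a₁, b₁) = (-2, 4) − 0.25·(-36, 54) = (7, -9.5)
(a₂, b₂) = (7, -9.5) − 0.25·(36, -216) = (-2, 44.5)
(a₃, b₃) = (-2, 44.5) − 0.25·(-36, 864) = (7, -171.5)
b = -171.5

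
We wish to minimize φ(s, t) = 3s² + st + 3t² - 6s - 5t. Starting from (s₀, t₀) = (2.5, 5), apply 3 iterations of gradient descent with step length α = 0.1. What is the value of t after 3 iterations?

0.9345

∇φ = (6s + t - 6, s + 6t - 5)
(s₁, t₁) = (2.5, 5) − 0.1·(14, 27.5) = (1.1, 2.25)
(s₂, t₂) = (1.1, 2.25) − 0.1·(2.85, 9.6) = (0.815, 1.29)
(s₃, t₃) = (0.815, 1.29) − 0.1·(0.18, 3.555) = (0.797, 0.9345)
t = 0.9345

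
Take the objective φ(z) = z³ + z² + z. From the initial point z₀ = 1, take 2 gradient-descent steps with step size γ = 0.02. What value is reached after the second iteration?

0.778336

φ′(z) = 3z² + 2z + 1
z₁ = 1 − 0.02·6 = 0.88
z₂ = 0.88 − 0.02·5.0832 = 0.778336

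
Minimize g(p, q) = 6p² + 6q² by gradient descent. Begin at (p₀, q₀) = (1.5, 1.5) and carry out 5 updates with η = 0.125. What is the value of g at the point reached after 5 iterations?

0.0263671875

∇g = (12p, 12q)
Step 1: at (1.5, 1.5), ∇g = (18, 18) → (1.5, 1.5) − 0.125·(18, 18) = (-0.75, -0.75)
Step 2: at (-0.75, -0.75), ∇g = (-9, -9) → (-0.75, -0.75) − 0.125·(-9, -9) = (0.375, 0.375)
Step 3: at (0.375, 0.375), ∇g = (4.5, 4.5) → (0.375, 0.375) − 0.125·(4.5, 4.5) = (-0.1875, -0.1875)
Step 4: at (-0.1875, -0.1875), ∇g = (-2.25, -2.25) → (-0.1875, -0.1875) − 0.125·(-2.25, -2.25) = (0.09375, 0.09375)
Step 5: at (0.09375, 0.09375), ∇g = (1.125, 1.125) → (0.09375, 0.09375) − 0.125·(1.125, 1.125) = (-0.046875, -0.046875)
g(-0.046875, -0.046875) = 0.0263671875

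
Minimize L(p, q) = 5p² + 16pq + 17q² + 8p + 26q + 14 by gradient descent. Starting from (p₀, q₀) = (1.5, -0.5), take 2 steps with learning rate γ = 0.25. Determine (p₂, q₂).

(36.375, 68.125)

∇L = (10p + 16q + 8, 16p + 34q + 26)
(p₁, q₁) = (1.5, -0.5) − 0.25·(15, 33) = (-2.25, -8.75)
(p₂, q₂) = (-2.25, -8.75) − 0.25·(-154.5, -307.5) = (36.375, 68.125)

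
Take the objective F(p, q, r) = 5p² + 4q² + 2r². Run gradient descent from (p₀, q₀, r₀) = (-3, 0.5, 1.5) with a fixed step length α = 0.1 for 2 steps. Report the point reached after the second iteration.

(0, 0.02, 0.54)

∇F = (10p, 8q, 4r)
(p₁, q₁, r₁) = (-3, 0.5, 1.5) − 0.1·(-30, 4, 6) = (0, 0.1, 0.9)
(p₂, q₂, r₂) = (0, 0.1, 0.9) − 0.1·(0, 0.8, 3.6) = (0, 0.02, 0.54)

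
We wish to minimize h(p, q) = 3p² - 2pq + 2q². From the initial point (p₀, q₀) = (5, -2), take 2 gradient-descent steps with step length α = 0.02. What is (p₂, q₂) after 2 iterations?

∇h = (6p - 2q, -2p + 4q)
(p₁, q₁) = (5, -2) − 0.02·(34, -18) = (4.32, -1.64)
(p₂, q₂) = (4.32, -1.64) − 0.02·(29.2, -15.2) = (3.736, -1.336)

(3.736, -1.336)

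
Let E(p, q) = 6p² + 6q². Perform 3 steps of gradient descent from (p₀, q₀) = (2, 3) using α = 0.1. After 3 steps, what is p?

-0.016

∇E = (12p, 12q)
(p₁, q₁) = (2, 3) − 0.1·(24, 36) = (-0.4, -0.6)
(p₂, q₂) = (-0.4, -0.6) − 0.1·(-4.8, -7.2) = (0.08, 0.12)
(p₃, q₃) = (0.08, 0.12) − 0.1·(0.96, 1.44) = (-0.016, -0.024)
p = -0.016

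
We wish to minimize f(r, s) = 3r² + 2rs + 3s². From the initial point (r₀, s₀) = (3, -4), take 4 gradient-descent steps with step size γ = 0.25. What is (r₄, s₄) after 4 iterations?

∇f = (6r + 2s, 2r + 6s)
Step 1: at (3, -4), ∇f = (10, -18) → (3, -4) − 0.25·(10, -18) = (0.5, 0.5)
Step 2: at (0.5, 0.5), ∇f = (4, 4) → (0.5, 0.5) − 0.25·(4, 4) = (-0.5, -0.5)
Step 3: at (-0.5, -0.5), ∇f = (-4, -4) → (-0.5, -0.5) − 0.25·(-4, -4) = (0.5, 0.5)
Step 4: at (0.5, 0.5), ∇f = (4, 4) → (0.5, 0.5) − 0.25·(4, 4) = (-0.5, -0.5)

(-0.5, -0.5)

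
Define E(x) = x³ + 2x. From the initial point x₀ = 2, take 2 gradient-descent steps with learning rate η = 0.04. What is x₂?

1.111168

E′(x) = 3x² + 2
x₁ = 2 − 0.04·14 = 1.44
x₂ = 1.44 − 0.04·8.2208 = 1.111168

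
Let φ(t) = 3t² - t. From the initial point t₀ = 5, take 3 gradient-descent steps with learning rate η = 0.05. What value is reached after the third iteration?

φ′(t) = 6t - 1
Step 1: φ′(5) = 29; t₁ = 5 − 0.05·29 = 3.55
Step 2: φ′(3.55) = 20.3; t₂ = 3.55 − 0.05·20.3 = 2.535
Step 3: φ′(2.535) = 14.21; t₃ = 2.535 − 0.05·14.21 = 1.8245

1.8245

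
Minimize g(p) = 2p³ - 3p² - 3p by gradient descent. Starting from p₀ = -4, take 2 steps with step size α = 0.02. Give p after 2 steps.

g′(p) = 6p² - 6p - 3
p₁ = -4 − 0.02·117 = -6.34
p₂ = -6.34 − 0.02·276.2136 = -11.864272

-11.864272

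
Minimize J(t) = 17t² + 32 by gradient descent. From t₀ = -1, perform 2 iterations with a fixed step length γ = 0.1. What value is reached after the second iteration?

J′(t) = 34t
Step 1: J′(-1) = -34; t₁ = -1 − 0.1·(-34) = 2.4
Step 2: J′(2.4) = 81.6; t₂ = 2.4 − 0.1·81.6 = -5.76

-5.76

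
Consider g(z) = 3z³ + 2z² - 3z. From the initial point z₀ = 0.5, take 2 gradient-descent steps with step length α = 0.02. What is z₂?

g′(z) = 9z² + 4z - 3
z₁ = 0.5 − 0.02·1.25 = 0.475
z₂ = 0.475 − 0.02·0.930625 = 0.4563875

0.4563875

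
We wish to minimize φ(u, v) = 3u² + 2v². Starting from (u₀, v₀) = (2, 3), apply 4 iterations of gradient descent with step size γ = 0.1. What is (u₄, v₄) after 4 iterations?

(0.0512, 0.3888)

∇φ = (6u, 4v)
Step 1: at (2, 3), ∇φ = (12, 12) → (2, 3) − 0.1·(12, 12) = (0.8, 1.8)
Step 2: at (0.8, 1.8), ∇φ = (4.8, 7.2) → (0.8, 1.8) − 0.1·(4.8, 7.2) = (0.32, 1.08)
Step 3: at (0.32, 1.08), ∇φ = (1.92, 4.32) → (0.32, 1.08) − 0.1·(1.92, 4.32) = (0.128, 0.648)
Step 4: at (0.128, 0.648), ∇φ = (0.768, 2.592) → (0.128, 0.648) − 0.1·(0.768, 2.592) = (0.0512, 0.3888)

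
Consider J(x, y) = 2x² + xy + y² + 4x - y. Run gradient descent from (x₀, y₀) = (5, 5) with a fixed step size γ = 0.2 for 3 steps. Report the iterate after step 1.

(-0.8, 2.2)

∇J = (4x + y + 4, x + 2y - 1)
(x₁, y₁) = (5, 5) − 0.2·(29, 14) = (-0.8, 2.2)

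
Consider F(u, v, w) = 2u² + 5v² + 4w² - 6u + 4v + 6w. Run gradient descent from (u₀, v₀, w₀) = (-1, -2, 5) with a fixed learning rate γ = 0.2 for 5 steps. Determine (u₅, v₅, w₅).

∇F = (4u - 6, 10v + 4, 8w + 6)
(u₁, v₁, w₁) = (-1, -2, 5) − 0.2·(-10, -16, 46) = (1, 1.2, -4.2)
(u₂, v₂, w₂) = (1, 1.2, -4.2) − 0.2·(-2, 16, -27.6) = (1.4, -2, 1.32)
(u₃, v₃, w₃) = (1.4, -2, 1.32) − 0.2·(-0.4, -16, 16.56) = (1.48, 1.2, -1.992)
(u₄, v₄, w₄) = (1.48, 1.2, -1.992) − 0.2·(-0.08, 16, -9.936) = (1.496, -2, -0.0048)
(u₅, v₅, w₅) = (1.496, -2, -0.0048) − 0.2·(-0.016, -16, 5.9616) = (1.4992, 1.2, -1.19712)

(1.4992, 1.2, -1.19712)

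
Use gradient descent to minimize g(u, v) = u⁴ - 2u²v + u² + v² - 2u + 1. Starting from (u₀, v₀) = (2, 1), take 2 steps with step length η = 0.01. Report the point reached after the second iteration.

(1.58825504, 1.099352)

∇g = (4u³ - 4uv + 2u - 2, -2u² + 2v)
Step 1: at (2, 1), ∇g = (26, -6) → (2, 1) − 0.01·(26, -6) = (1.74, 1.06)
Step 2: at (1.74, 1.06), ∇g = (15.174496, -3.9352) → (1.74, 1.06) − 0.01·(15.174496, -3.9352) = (1.58825504, 1.099352)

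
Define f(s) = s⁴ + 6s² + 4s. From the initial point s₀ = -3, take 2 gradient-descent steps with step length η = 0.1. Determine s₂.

f′(s) = 4s³ + 12s + 4
Step 1: f′(-3) = -140; s₁ = -3 − 0.1·(-140) = 11
Step 2: f′(11) = 5460; s₂ = 11 − 0.1·5460 = -535

-535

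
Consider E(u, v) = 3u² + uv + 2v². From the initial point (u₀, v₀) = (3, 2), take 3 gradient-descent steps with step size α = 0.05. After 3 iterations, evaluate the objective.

∇E = (6u + v, u + 4v)
(u₁, v₁) = (3, 2) − 0.05·(20, 11) = (2, 1.45)
(u₂, v₂) = (2, 1.45) − 0.05·(13.45, 7.8) = (1.3275, 1.06)
(u₃, v₃) = (1.3275, 1.06) − 0.05·(9.025, 5.5675) = (0.87625, 0.781625)
E(0.87625, 0.781625) = 4.210216375

4.210216375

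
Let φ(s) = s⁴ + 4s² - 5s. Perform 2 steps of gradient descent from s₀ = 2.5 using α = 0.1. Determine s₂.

57.33125

φ′(s) = 4s³ + 8s - 5
Step 1: φ′(2.5) = 77.5; s₁ = 2.5 − 0.1·77.5 = -5.25
Step 2: φ′(-5.25) = -625.8125; s₂ = -5.25 − 0.1·(-625.8125) = 57.33125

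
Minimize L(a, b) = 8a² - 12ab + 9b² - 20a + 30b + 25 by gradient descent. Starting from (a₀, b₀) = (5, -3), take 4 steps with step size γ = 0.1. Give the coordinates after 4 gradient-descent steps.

(39.0032, -43.7904)

∇L = (16a - 12b - 20, -12a + 18b + 30)
Step 1: at (5, -3), ∇L = (96, -84) → (5, -3) − 0.1·(96, -84) = (-4.6, 5.4)
Step 2: at (-4.6, 5.4), ∇L = (-158.4, 182.4) → (-4.6, 5.4) − 0.1·(-158.4, 182.4) = (11.24, -12.84)
Step 3: at (11.24, -12.84), ∇L = (313.92, -336) → (11.24, -12.84) − 0.1·(313.92, -336) = (-20.152, 20.76)
Step 4: at (-20.152, 20.76), ∇L = (-591.552, 645.504) → (-20.152, 20.76) − 0.1·(-591.552, 645.504) = (39.0032, -43.7904)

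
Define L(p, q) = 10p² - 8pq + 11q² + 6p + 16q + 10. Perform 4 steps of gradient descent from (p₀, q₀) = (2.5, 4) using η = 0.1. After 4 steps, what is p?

∇L = (20p - 8q + 6, -8p + 22q + 16)
(p₁, q₁) = (2.5, 4) − 0.1·(24, 84) = (0.1, -4.4)
(p₂, q₂) = (0.1, -4.4) − 0.1·(43.2, -81.6) = (-4.22, 3.76)
(p₃, q₃) = (-4.22, 3.76) − 0.1·(-108.48, 132.48) = (6.628, -9.488)
(p₄, q₄) = (6.628, -9.488) − 0.1·(214.464, -245.76) = (-14.8184, 15.088)
p = -14.8184

-14.8184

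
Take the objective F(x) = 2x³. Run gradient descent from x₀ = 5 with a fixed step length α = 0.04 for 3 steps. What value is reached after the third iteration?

F′(x) = 6x²
x₁ = 5 − 0.04·150 = -1
x₂ = -1 − 0.04·6 = -1.24
x₃ = -1.24 − 0.04·9.2256 = -1.609024

-1.609024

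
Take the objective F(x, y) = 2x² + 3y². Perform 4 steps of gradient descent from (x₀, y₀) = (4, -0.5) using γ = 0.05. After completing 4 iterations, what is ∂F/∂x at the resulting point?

6.5536

∇F = (4x, 6y)
Step 1: at (4, -0.5), ∇F = (16, -3) → (4, -0.5) − 0.05·(16, -3) = (3.2, -0.35)
Step 2: at (3.2, -0.35), ∇F = (12.8, -2.1) → (3.2, -0.35) − 0.05·(12.8, -2.1) = (2.56, -0.245)
Step 3: at (2.56, -0.245), ∇F = (10.24, -1.47) → (2.56, -0.245) − 0.05·(10.24, -1.47) = (2.048, -0.1715)
Step 4: at (2.048, -0.1715), ∇F = (8.192, -1.029) → (2.048, -0.1715) − 0.05·(8.192, -1.029) = (1.6384, -0.12005)
∂F/∂x at (1.6384, -0.12005) = 6.5536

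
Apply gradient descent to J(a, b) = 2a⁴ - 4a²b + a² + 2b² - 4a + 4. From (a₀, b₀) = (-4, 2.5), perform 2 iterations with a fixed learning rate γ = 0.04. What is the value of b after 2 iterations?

34.208416

∇J = (8a³ - 8ab + 2a - 4, -4a² + 4b)
(a₁, b₁) = (-4, 2.5) − 0.04·(-444, -54) = (13.76, 4.66)
(a₂, b₂) = (13.76, 4.66) − 0.04·(20352.830208, -738.7104) = (-800.35320832, 34.208416)
b = 34.208416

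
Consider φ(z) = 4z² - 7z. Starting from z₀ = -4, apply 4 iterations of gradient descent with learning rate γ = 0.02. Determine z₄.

-1.55212288

φ′(z) = 8z - 7
z₁ = -4 − 0.02·(-39) = -3.22
z₂ = -3.22 − 0.02·(-32.76) = -2.5648
z₃ = -2.5648 − 0.02·(-27.5184) = -2.014432
z₄ = -2.014432 − 0.02·(-23.115456) = -1.55212288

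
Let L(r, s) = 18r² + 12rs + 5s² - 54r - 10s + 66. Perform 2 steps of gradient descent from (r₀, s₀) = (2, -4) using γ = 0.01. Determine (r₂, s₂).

(2.4608, -3.542)

∇L = (36r + 12s - 54, 12r + 10s - 10)
Step 1: at (2, -4), ∇L = (-30, -26) → (2, -4) − 0.01·(-30, -26) = (2.3, -3.74)
Step 2: at (2.3, -3.74), ∇L = (-16.08, -19.8) → (2.3, -3.74) − 0.01·(-16.08, -19.8) = (2.4608, -3.542)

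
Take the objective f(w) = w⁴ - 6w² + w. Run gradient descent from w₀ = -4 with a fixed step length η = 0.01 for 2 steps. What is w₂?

f′(w) = 4w³ - 12w + 1
w₁ = -4 − 0.01·(-207) = -1.93
w₂ = -1.93 − 0.01·(-4.596228) = -1.88403772

-1.88403772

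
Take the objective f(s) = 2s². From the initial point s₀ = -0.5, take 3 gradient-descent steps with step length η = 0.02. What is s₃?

f′(s) = 4s
Step 1: f′(-0.5) = -2; s₁ = -0.5 − 0.02·(-2) = -0.46
Step 2: f′(-0.46) = -1.84; s₂ = -0.46 − 0.02·(-1.84) = -0.4232
Step 3: f′(-0.4232) = -1.6928; s₃ = -0.4232 − 0.02·(-1.6928) = -0.389344

-0.389344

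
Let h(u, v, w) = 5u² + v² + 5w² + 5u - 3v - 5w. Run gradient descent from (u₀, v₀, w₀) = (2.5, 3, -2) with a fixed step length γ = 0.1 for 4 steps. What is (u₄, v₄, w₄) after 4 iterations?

∇h = (10u + 5, 2v - 3, 10w - 5)
Step 1: at (2.5, 3, -2), ∇h = (30, 3, -25) → (2.5, 3, -2) − 0.1·(30, 3, -25) = (-0.5, 2.7, 0.5)
Step 2: at (-0.5, 2.7, 0.5), ∇h = (0, 2.4, 0) → (-0.5, 2.7, 0.5) − 0.1·(0, 2.4, 0) = (-0.5, 2.46, 0.5)
Step 3: at (-0.5, 2.46, 0.5), ∇h = (0, 1.92, 0) → (-0.5, 2.46, 0.5) − 0.1·(0, 1.92, 0) = (-0.5, 2.268, 0.5)
Step 4: at (-0.5, 2.268, 0.5), ∇h = (0, 1.536, 0) → (-0.5, 2.268, 0.5) − 0.1·(0, 1.536, 0) = (-0.5, 2.1144, 0.5)

(-0.5, 2.1144, 0.5)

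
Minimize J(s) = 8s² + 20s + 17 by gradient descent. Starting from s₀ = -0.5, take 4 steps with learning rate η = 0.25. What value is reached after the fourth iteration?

J′(s) = 16s + 20
s₁ = -0.5 − 0.25·12 = -3.5
s₂ = -3.5 − 0.25·(-36) = 5.5
s₃ = 5.5 − 0.25·108 = -21.5
s₄ = -21.5 − 0.25·(-324) = 59.5

59.5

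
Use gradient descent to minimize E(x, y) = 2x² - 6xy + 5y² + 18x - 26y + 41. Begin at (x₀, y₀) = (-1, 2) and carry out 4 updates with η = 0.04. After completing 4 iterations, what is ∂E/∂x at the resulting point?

1.4038272

∇E = (4x - 6y + 18, -6x + 10y - 26)
Step 1: at (-1, 2), ∇E = (2, 0) → (-1, 2) − 0.04·(2, 0) = (-1.08, 2)
Step 2: at (-1.08, 2), ∇E = (1.68, 0.48) → (-1.08, 2) − 0.04·(1.68, 0.48) = (-1.1472, 1.9808)
Step 3: at (-1.1472, 1.9808), ∇E = (1.5264, 0.6912) → (-1.1472, 1.9808) − 0.04·(1.5264, 0.6912) = (-1.208256, 1.953152)
Step 4: at (-1.208256, 1.953152), ∇E = (1.448064, 0.781056) → (-1.208256, 1.953152) − 0.04·(1.448064, 0.781056) = (-1.26617856, 1.92190976)
∂E/∂x at (-1.26617856, 1.92190976) = 1.4038272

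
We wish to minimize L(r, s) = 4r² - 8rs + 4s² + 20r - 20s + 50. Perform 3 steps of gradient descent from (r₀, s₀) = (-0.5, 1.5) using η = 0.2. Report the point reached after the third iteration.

∇L = (8r - 8s + 20, -8r + 8s - 20)
(r₁, s₁) = (-0.5, 1.5) − 0.2·(4, -4) = (-1.3, 2.3)
(r₂, s₂) = (-1.3, 2.3) − 0.2·(-8.8, 8.8) = (0.46, 0.54)
(r₃, s₃) = (0.46, 0.54) − 0.2·(19.36, -19.36) = (-3.412, 4.412)

(-3.412, 4.412)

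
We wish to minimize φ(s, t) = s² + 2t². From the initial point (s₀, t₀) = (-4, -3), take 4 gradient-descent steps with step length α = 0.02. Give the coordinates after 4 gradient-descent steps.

∇φ = (2s, 4t)
Step 1: at (-4, -3), ∇φ = (-8, -12) → (-4, -3) − 0.02·(-8, -12) = (-3.84, -2.76)
Step 2: at (-3.84, -2.76), ∇φ = (-7.68, -11.04) → (-3.84, -2.76) − 0.02·(-7.68, -11.04) = (-3.6864, -2.5392)
Step 3: at (-3.6864, -2.5392), ∇φ = (-7.3728, -10.1568) → (-3.6864, -2.5392) − 0.02·(-7.3728, -10.1568) = (-3.538944, -2.336064)
Step 4: at (-3.538944, -2.336064), ∇φ = (-7.077888, -9.344256) → (-3.538944, -2.336064) − 0.02·(-7.077888, -9.344256) = (-3.39738624, -2.14917888)

(-3.39738624, -2.14917888)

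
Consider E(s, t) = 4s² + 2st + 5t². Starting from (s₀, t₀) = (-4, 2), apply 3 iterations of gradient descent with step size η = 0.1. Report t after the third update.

0.08

∇E = (8s + 2t, 2s + 10t)
Step 1: at (-4, 2), ∇E = (-28, 12) → (-4, 2) − 0.1·(-28, 12) = (-1.2, 0.8)
Step 2: at (-1.2, 0.8), ∇E = (-8, 5.6) → (-1.2, 0.8) − 0.1·(-8, 5.6) = (-0.4, 0.24)
Step 3: at (-0.4, 0.24), ∇E = (-2.72, 1.6) → (-0.4, 0.24) − 0.1·(-2.72, 1.6) = (-0.128, 0.08)
t = 0.08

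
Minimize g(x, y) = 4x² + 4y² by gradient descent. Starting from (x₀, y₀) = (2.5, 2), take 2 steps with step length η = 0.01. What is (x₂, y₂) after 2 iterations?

(2.116, 1.6928)

∇g = (8x, 8y)
Step 1: at (2.5, 2), ∇g = (20, 16) → (2.5, 2) − 0.01·(20, 16) = (2.3, 1.84)
Step 2: at (2.3, 1.84), ∇g = (18.4, 14.72) → (2.3, 1.84) − 0.01·(18.4, 14.72) = (2.116, 1.6928)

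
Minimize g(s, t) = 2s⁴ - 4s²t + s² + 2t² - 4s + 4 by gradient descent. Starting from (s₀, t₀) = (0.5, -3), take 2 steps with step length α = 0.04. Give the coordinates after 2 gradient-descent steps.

∇g = (8s³ - 8st + 2s - 4, -4s² + 4t)
Step 1: at (0.5, -3), ∇g = (10, -13) → (0.5, -3) − 0.04·(10, -13) = (0.1, -2.48)
Step 2: at (0.1, -2.48), ∇g = (-1.808, -9.96) → (0.1, -2.48) − 0.04·(-1.808, -9.96) = (0.17232, -2.0816)

(0.17232, -2.0816)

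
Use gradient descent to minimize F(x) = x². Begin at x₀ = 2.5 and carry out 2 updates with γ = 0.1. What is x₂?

F′(x) = 2x
x₁ = 2.5 − 0.1·5 = 2
x₂ = 2 − 0.1·4 = 1.6

1.6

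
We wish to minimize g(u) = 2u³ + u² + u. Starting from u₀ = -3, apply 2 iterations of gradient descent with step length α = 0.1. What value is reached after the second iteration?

g′(u) = 6u² + 2u + 1
u₁ = -3 − 0.1·49 = -7.9
u₂ = -7.9 − 0.1·359.66 = -43.866

-43.866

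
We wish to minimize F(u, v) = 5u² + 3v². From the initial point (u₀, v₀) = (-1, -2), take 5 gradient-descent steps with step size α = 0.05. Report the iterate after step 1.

∇F = (10u, 6v)
Step 1: at (-1, -2), ∇F = (-10, -12) → (-1, -2) − 0.05·(-10, -12) = (-0.5, -1.4)

(-0.5, -1.4)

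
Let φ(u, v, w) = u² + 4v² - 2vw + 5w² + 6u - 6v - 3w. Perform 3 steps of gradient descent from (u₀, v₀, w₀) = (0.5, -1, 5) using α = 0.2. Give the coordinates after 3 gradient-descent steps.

∇φ = (2u + 6, 8v - 2w - 6, -2v + 10w - 3)
(u₁, v₁, w₁) = (0.5, -1, 5) − 0.2·(7, -24, 49) = (-0.9, 3.8, -4.8)
(u₂, v₂, w₂) = (-0.9, 3.8, -4.8) − 0.2·(4.2, 34, -58.6) = (-1.74, -3, 6.92)
(u₃, v₃, w₃) = (-1.74, -3, 6.92) − 0.2·(2.52, -43.84, 72.2) = (-2.244, 5.768, -7.52)

(-2.244, 5.768, -7.52)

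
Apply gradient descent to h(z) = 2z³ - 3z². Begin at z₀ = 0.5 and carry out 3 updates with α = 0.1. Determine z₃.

h′(z) = 6z² - 6z
Step 1: h′(0.5) = -1.5; z₁ = 0.5 − 0.1·(-1.5) = 0.65
Step 2: h′(0.65) = -1.365; z₂ = 0.65 − 0.1·(-1.365) = 0.7865
Step 3: h′(0.7865) = -1.0075065; z₃ = 0.7865 − 0.1·(-1.0075065) = 0.88725065

0.88725065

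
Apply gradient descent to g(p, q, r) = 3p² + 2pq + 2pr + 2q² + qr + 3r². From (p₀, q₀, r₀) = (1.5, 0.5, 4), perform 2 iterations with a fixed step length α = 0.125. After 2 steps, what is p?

∇g = (6p + 2q + 2r, 2p + 4q + r, 2p + q + 6r)
(p₁, q₁, r₁) = (1.5, 0.5, 4) − 0.125·(18, 9, 27.5) = (-0.75, -0.625, 0.5625)
(p₂, q₂, r₂) = (-0.75, -0.625, 0.5625) − 0.125·(-4.625, -3.4375, 1.25) = (-0.171875, -0.1953125, 0.40625)
p = -0.171875

-0.171875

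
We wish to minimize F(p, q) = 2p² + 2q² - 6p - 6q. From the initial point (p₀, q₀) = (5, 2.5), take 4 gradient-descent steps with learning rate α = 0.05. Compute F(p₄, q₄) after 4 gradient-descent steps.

-4.55403776

∇F = (4p - 6, 4q - 6)
(p₁, q₁) = (5, 2.5) − 0.05·(14, 4) = (4.3, 2.3)
(p₂, q₂) = (4.3, 2.3) − 0.05·(11.2, 3.2) = (3.74, 2.14)
(p₃, q₃) = (3.74, 2.14) − 0.05·(8.96, 2.56) = (3.292, 2.012)
(p₄, q₄) = (3.292, 2.012) − 0.05·(7.168, 2.048) = (2.9336, 1.9096)
F(2.9336, 1.9096) = -4.55403776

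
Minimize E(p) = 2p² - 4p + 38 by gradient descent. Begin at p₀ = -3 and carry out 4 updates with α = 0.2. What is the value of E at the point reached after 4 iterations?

36.00008192

E′(p) = 4p - 4
p₁ = -3 − 0.2·(-16) = 0.2
p₂ = 0.2 − 0.2·(-3.2) = 0.84
p₃ = 0.84 − 0.2·(-0.64) = 0.968
p₄ = 0.968 − 0.2·(-0.128) = 0.9936
E(0.9936) = 36.00008192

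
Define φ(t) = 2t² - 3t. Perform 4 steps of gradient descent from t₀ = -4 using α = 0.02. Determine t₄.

φ′(t) = 4t - 3
t₁ = -4 − 0.02·(-19) = -3.62
t₂ = -3.62 − 0.02·(-17.48) = -3.2704
t₃ = -3.2704 − 0.02·(-16.0816) = -2.948768
t₄ = -2.948768 − 0.02·(-14.795072) = -2.65286656

-2.65286656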